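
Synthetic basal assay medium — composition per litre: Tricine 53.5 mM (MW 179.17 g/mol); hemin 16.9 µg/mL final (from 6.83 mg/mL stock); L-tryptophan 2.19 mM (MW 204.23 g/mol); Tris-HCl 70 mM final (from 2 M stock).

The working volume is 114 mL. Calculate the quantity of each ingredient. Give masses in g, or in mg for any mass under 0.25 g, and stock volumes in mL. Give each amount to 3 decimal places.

Scale factor relative to 1 L: 0.114.
Tricine: 53.5 mmol/L × 179.17 g/mol × 0.114 L ÷ 1000 = 1.093 g
hemin: dilute stock: 16.9 µg/mL × 114 mL ÷ 6830 µg/mL = 0.282 mL
L-tryptophan: 2.19 mmol/L × 204.23 mg/mmol × 0.114 L = 50.988 mg
Tris-HCl: dilute stock: 70 mM × 114 mL ÷ 2000 mM = 3.990 mL

Tricine 1.093 g; hemin 0.282 mL; L-tryptophan 50.988 mg; Tris-HCl 3.990 mL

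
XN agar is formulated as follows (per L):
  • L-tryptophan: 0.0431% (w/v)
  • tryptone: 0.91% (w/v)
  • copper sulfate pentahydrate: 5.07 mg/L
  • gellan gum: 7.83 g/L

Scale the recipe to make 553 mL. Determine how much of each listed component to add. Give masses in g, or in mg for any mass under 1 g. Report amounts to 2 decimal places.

Scale factor relative to 1 L: 0.553.
L-tryptophan: 0.0431 g per 100 mL × 553 mL ÷ 100 = 0.238343 g = 238.34 mg
tryptone: 0.91% w/v = 9.1 g/L → 9.1 × 0.553 L = 5.03 g
copper sulfate pentahydrate: 5.07 mg/L × 0.553 L = 2.80 mg
gellan gum: 7.83 g/L × 0.553 L = 4.33 g

L-tryptophan 238.34 mg; tryptone 5.03 g; copper sulfate pentahydrate 2.80 mg; gellan gum 4.33 g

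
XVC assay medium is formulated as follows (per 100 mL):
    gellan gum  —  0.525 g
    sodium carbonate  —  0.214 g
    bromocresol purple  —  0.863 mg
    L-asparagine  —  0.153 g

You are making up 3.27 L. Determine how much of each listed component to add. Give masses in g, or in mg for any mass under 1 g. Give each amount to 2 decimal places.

Scale factor = 3270 mL / 100 mL = 32.7.
gellan gum: 0.525 g × (3270 mL / 100 mL) = 17.17 g
sodium carbonate: 0.214 g × (3270 mL / 100 mL) = 7.00 g
bromocresol purple: 0.863 mg × (3270 mL / 100 mL) = 28.22 mg
L-asparagine: 0.153 g × (3270 mL / 100 mL) = 5.00 g

gellan gum 17.17 g; sodium carbonate 7.00 g; bromocresol purple 28.22 mg; L-asparagine 5.00 g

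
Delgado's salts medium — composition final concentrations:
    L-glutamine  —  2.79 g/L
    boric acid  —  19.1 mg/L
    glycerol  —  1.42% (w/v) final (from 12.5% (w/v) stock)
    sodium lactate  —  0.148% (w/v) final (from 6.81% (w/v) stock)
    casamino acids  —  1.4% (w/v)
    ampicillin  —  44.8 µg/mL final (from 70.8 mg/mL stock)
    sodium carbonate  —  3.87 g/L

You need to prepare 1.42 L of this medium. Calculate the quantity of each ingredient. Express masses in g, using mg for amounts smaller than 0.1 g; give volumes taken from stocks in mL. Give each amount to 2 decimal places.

Scale factor relative to 1 L: 1.42.
L-glutamine: 2.79 g/L × 1.42 L = 3.96 g
boric acid: 19.1 mg/L × 1.42 L = 27.12 mg
glycerol: V = C2·V2/C1 = 1.42% ÷ 12.5% × 1420 mL = 161.31 mL
sodium lactate: V = C2·V2/C1 = 0.148% ÷ 6.81% × 1420 mL = 30.86 mL
casamino acids: 1.4% w/v = 14 g/L → 14 × 1.42 L = 19.88 g
ampicillin: C1V1 = C2V2 → 44.8 µg/mL × 1420 mL ÷ 70800 µg/mL = 0.90 mL
sodium carbonate: 3.87 g/L × 1.42 L = 5.50 g

L-glutamine 3.96 g; boric acid 27.12 mg; glycerol 161.31 mL; sodium lactate 30.86 mL; casamino acids 19.88 g; ampicillin 0.90 mL; sodium carbonate 5.50 g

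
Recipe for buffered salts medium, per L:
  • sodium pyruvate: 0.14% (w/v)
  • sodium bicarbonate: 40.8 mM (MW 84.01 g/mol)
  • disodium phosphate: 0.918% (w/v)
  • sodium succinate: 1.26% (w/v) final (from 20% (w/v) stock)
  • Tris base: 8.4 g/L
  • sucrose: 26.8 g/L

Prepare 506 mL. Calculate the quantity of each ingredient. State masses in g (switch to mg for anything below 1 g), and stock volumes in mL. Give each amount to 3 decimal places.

Working volume: 506 mL = 0.506 L.
sodium pyruvate: 0.14 g per 100 mL × 506 mL ÷ 100 = 0.7084 g = 708.400 mg
sodium bicarbonate: 40.8 mmol/L × 84.01 g/mol × 0.506 L ÷ 1000 = 1.734 g
disodium phosphate: 0.918 g per 100 mL × 506 mL ÷ 100 = 4.645 g
sodium succinate: dilute stock: 1.26% ÷ 20% × 506 mL = 31.878 mL
Tris base: 8.4 g/L × 0.506 L = 4.250 g
sucrose: 26.8 g/L × 0.506 L = 13.561 g

sodium pyruvate 708.400 mg; sodium bicarbonate 1.734 g; disodium phosphate 4.645 g; sodium succinate 31.878 mL; Tris base 4.250 g; sucrose 13.561 g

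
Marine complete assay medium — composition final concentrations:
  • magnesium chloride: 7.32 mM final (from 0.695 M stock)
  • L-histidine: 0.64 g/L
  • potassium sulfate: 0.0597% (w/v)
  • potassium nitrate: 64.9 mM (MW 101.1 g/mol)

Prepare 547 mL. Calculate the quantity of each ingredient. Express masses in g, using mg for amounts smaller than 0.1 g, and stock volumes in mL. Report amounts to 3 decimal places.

Working volume: 547 mL = 0.547 L.
magnesium chloride: dilute stock: 7.32 mM × 547 mL ÷ 695 mM = 5.761 mL
L-histidine: 0.64 g/L × 0.547 L = 0.350 g
potassium sulfate: 0.0597 g per 100 mL × 547 mL ÷ 100 = 0.327 g
potassium nitrate: 64.9 mmol/L × 101.1 g/mol × 0.547 L ÷ 1000 = 3.589 g

magnesium chloride 5.761 mL; L-histidine 0.350 g; potassium sulfate 0.327 g; potassium nitrate 3.589 g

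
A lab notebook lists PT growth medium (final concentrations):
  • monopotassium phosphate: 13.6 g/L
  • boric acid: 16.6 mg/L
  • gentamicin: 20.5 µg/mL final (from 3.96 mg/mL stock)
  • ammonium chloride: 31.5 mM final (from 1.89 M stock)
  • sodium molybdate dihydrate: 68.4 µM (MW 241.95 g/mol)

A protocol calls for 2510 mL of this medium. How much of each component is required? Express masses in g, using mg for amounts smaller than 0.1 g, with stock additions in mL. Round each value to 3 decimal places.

monopotassium phosphate 34.136 g; boric acid 41.666 mg; gentamicin 12.994 mL; ammonium chloride 41.833 mL; sodium molybdate dihydrate 41.539 mg

Scale factor relative to 1 L: 2.51.
monopotassium phosphate: 13.6 g/L × 2.51 L = 34.136 g
boric acid: 16.6 mg/L × 2.51 L = 41.666 mg
gentamicin: dilute stock: 20.5 µg/mL × 2510 mL ÷ 3960 µg/mL = 12.994 mL
ammonium chloride: C1V1 = C2V2 → 31.5 mM × 2510 mL ÷ 1890 mM = 41.833 mL
sodium molybdate dihydrate: 68.4 µmol/L × 241.95 g/mol × 2.51 L ÷ 1000 = 41.539 mg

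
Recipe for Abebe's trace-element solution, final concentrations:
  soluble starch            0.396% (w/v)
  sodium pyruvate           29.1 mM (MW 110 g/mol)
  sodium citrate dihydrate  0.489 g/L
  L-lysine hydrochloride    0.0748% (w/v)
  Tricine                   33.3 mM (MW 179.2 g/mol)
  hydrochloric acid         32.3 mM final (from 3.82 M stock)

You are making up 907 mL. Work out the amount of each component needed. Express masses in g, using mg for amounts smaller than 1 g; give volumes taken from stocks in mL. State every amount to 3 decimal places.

soluble starch 3.592 g; sodium pyruvate 2.903 g; sodium citrate dihydrate 443.523 mg; L-lysine hydrochloride 678.436 mg; Tricine 5.412 g; hydrochloric acid 7.669 mL

Working volume: 907 mL = 0.907 L.
soluble starch: 0.396 g per 100 mL × 907 mL ÷ 100 = 3.592 g
sodium pyruvate: 29.1 mmol/L × 110 g/mol × 0.907 L ÷ 1000 = 2.903 g
sodium citrate dihydrate: 0.489 g/L × 0.907 L = 0.443523 g = 443.523 mg
L-lysine hydrochloride: 0.0748% w/v = 0.748 g/L → 0.748 × 0.907 L = 0.678436 g = 678.436 mg
Tricine: 33.3 mmol/L × 179.2 g/mol × 0.907 L ÷ 1000 = 5.412 g
hydrochloric acid: V = C2·V2/C1 = 32.3 mM × 907 mL ÷ 3820 mM = 7.669 mL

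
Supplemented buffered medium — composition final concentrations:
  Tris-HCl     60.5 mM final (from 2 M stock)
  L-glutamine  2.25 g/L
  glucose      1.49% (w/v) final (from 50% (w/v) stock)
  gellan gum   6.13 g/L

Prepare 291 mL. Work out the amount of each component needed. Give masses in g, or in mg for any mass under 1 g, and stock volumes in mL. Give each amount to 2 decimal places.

Tris-HCl 8.80 mL; L-glutamine 654.75 mg; glucose 8.67 mL; gellan gum 1.78 g

Scale factor relative to 1 L: 0.291.
Tris-HCl: C1V1 = C2V2 → 60.5 mM × 291 mL ÷ 2000 mM = 8.80 mL
L-glutamine: 2.25 g/L × 0.291 L = 0.65475 g = 654.75 mg
glucose: V = C2·V2/C1 = 1.49% ÷ 50% × 291 mL = 8.67 mL
gellan gum: 6.13 g/L × 0.291 L = 1.78 g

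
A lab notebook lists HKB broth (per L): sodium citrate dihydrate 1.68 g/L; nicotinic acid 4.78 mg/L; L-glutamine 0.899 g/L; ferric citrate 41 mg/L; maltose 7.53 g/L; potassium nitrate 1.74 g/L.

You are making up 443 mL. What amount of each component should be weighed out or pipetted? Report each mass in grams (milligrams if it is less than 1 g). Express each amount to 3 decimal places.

sodium citrate dihydrate 744.240 mg; nicotinic acid 2.118 mg; L-glutamine 398.257 mg; ferric citrate 18.163 mg; maltose 3.336 g; potassium nitrate 770.820 mg

Working volume: 443 mL = 0.443 L.
sodium citrate dihydrate: 1.68 g/L × 0.443 L = 0.74424 g = 744.240 mg
nicotinic acid: 4.78 mg/L × 0.443 L = 2.118 mg
L-glutamine: 0.899 g/L × 0.443 L = 0.398257 g = 398.257 mg
ferric citrate: 41 mg/L × 0.443 L = 18.163 mg
maltose: 7.53 g/L × 0.443 L = 3.336 g
potassium nitrate: 1.74 g/L × 0.443 L = 0.77082 g = 770.820 mg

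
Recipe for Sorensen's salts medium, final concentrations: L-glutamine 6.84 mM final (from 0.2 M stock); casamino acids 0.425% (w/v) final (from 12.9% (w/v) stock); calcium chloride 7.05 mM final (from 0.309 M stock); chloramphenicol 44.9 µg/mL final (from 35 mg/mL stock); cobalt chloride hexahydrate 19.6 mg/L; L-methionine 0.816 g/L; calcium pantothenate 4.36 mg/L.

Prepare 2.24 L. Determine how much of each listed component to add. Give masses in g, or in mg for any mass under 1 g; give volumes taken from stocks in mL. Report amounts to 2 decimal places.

L-glutamine 76.61 mL; casamino acids 73.80 mL; calcium chloride 51.11 mL; chloramphenicol 2.87 mL; cobalt chloride hexahydrate 43.90 mg; L-methionine 1.83 g; calcium pantothenate 9.77 mg

Scale factor relative to 1 L: 2.24.
L-glutamine: V = C2·V2/C1 = 6.84 mM × 2240 mL ÷ 200 mM = 76.61 mL
casamino acids: dilute stock: 0.425% ÷ 12.9% × 2240 mL = 73.80 mL
calcium chloride: C1V1 = C2V2 → 7.05 mM × 2240 mL ÷ 309 mM = 51.11 mL
chloramphenicol: dilute stock: 44.9 µg/mL × 2240 mL ÷ 35000 µg/mL = 2.87 mL
cobalt chloride hexahydrate: 19.6 mg/L × 2.24 L = 43.90 mg
L-methionine: 0.816 g/L × 2.24 L = 1.83 g
calcium pantothenate: 4.36 mg/L × 2.24 L = 9.77 mg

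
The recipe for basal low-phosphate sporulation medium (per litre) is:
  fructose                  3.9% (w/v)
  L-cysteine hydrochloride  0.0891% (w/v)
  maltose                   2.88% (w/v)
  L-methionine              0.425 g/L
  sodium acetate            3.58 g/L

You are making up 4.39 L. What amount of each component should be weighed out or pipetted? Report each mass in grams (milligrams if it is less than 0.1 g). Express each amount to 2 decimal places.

fructose 171.21 g; L-cysteine hydrochloride 3.91 g; maltose 126.43 g; L-methionine 1.87 g; sodium acetate 15.72 g

Scale factor relative to 1 L: 4.39.
fructose: 3.9 g per 100 mL × 4390 mL ÷ 100 = 171.21 g
L-cysteine hydrochloride: 0.0891 g per 100 mL × 4390 mL ÷ 100 = 3.91 g
maltose: 2.88% w/v = 28.8 g/L → 28.8 × 4.39 L = 126.43 g
L-methionine: 0.425 g/L × 4.39 L = 1.87 g
sodium acetate: 3.58 g/L × 4.39 L = 15.72 g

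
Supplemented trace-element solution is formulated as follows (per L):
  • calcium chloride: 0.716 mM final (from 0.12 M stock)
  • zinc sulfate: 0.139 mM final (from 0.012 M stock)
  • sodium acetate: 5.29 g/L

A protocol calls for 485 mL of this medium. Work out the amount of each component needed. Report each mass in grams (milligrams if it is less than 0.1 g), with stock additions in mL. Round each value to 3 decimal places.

Target volume = 485 mL = 0.485 L.
calcium chloride: C1V1 = C2V2 → 0.716 mM × 485 mL ÷ 120 mM = 2.894 mL
zinc sulfate: V = C2·V2/C1 = 0.139 mM × 485 mL ÷ 12 mM = 5.618 mL
sodium acetate: 5.29 g/L × 0.485 L = 2.566 g

calcium chloride 2.894 mL; zinc sulfate 5.618 mL; sodium acetate 2.566 g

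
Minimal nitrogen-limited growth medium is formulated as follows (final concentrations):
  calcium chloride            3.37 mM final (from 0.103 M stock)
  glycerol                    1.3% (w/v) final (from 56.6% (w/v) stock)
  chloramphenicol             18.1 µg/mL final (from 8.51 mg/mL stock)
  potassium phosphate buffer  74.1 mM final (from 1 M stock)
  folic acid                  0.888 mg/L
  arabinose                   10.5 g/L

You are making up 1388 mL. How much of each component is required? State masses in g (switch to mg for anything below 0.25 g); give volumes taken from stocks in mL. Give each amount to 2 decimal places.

Working volume: 1388 mL = 1.388 L.
calcium chloride: C1V1 = C2V2 → 3.37 mM × 1388 mL ÷ 103 mM = 45.41 mL
glycerol: V = C2·V2/C1 = 1.3% ÷ 56.6% × 1388 mL = 31.88 mL
chloramphenicol: C1V1 = C2V2 → 18.1 µg/mL × 1388 mL ÷ 8510 µg/mL = 2.95 mL
potassium phosphate buffer: dilute stock: 74.1 mM × 1388 mL ÷ 1000 mM = 102.85 mL
folic acid: 0.888 mg/L × 1.388 L = 1.23 mg
arabinose: 10.5 g/L × 1.388 L = 14.57 g

calcium chloride 45.41 mL; glycerol 31.88 mL; chloramphenicol 2.95 mL; potassium phosphate buffer 102.85 mL; folic acid 1.23 mg; arabinose 14.57 g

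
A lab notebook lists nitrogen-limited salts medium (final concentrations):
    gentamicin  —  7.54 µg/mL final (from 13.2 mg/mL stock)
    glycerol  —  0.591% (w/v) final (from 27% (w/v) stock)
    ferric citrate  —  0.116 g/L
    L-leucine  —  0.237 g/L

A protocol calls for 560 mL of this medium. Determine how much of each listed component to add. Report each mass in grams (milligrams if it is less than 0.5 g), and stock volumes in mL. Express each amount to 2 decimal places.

Target volume = 560 mL = 0.56 L.
gentamicin: C1V1 = C2V2 → 7.54 µg/mL × 560 mL ÷ 13200 µg/mL = 0.32 mL
glycerol: V = C2·V2/C1 = 0.591% ÷ 27% × 560 mL = 12.26 mL
ferric citrate: 0.116 g/L × 0.56 L = 0.06496 g = 64.96 mg
L-leucine: 0.237 g/L × 0.56 L = 0.13272 g = 132.72 mg

gentamicin 0.32 mL; glycerol 12.26 mL; ferric citrate 64.96 mg; L-leucine 132.72 mg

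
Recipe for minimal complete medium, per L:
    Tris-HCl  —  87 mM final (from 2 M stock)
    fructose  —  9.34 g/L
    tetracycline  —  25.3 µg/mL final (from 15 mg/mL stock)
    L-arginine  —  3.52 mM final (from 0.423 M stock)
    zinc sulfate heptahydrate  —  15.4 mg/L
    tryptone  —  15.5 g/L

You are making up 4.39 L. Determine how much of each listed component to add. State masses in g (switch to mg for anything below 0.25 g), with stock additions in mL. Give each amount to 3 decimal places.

Tris-HCl 190.965 mL; fructose 41.003 g; tetracycline 7.404 mL; L-arginine 36.531 mL; zinc sulfate heptahydrate 67.606 mg; tryptone 68.045 g

Working volume: 4.39 L.
Tris-HCl: C1V1 = C2V2 → 87 mM × 4390 mL ÷ 2000 mM = 190.965 mL
fructose: 9.34 g/L × 4.39 L = 41.003 g
tetracycline: C1V1 = C2V2 → 25.3 µg/mL × 4390 mL ÷ 15000 µg/mL = 7.404 mL
L-arginine: dilute stock: 3.52 mM × 4390 mL ÷ 423 mM = 36.531 mL
zinc sulfate heptahydrate: 15.4 mg/L × 4.39 L = 67.606 mg
tryptone: 15.5 g/L × 4.39 L = 68.045 g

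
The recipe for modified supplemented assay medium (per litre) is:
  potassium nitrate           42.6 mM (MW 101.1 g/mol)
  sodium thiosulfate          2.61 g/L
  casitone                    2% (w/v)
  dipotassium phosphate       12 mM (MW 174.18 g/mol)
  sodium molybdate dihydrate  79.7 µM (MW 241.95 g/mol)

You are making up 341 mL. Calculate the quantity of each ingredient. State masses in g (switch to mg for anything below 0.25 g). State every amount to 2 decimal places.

Working volume: 341 mL = 0.341 L.
potassium nitrate: 42.6 mmol/L × 101.1 g/mol × 0.341 L ÷ 1000 = 1.47 g
sodium thiosulfate: 2.61 g/L × 0.341 L = 0.89 g
casitone: 2% w/v = 20 g/L → 20 × 0.341 L = 6.82 g
dipotassium phosphate: 12 mmol/L × 174.18 g/mol × 0.341 L ÷ 1000 = 0.71 g
sodium molybdate dihydrate: 79.7 µmol/L × 241.95 g/mol × 0.341 L ÷ 1000 = 6.58 mg

potassium nitrate 1.47 g; sodium thiosulfate 0.89 g; casitone 6.82 g; dipotassium phosphate 0.71 g; sodium molybdate dihydrate 6.58 mg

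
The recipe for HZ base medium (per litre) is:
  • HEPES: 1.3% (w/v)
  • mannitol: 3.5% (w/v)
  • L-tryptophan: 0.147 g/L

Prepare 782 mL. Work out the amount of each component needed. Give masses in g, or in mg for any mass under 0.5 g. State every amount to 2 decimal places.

Scale factor relative to 1 L: 0.782.
HEPES: 1.3 g per 100 mL × 782 mL ÷ 100 = 10.17 g
mannitol: 3.5% w/v = 35 g/L → 35 × 0.782 L = 27.37 g
L-tryptophan: 0.147 g/L × 0.782 L = 0.114954 g = 114.95 mg

HEPES 10.17 g; mannitol 27.37 g; L-tryptophan 114.95 mg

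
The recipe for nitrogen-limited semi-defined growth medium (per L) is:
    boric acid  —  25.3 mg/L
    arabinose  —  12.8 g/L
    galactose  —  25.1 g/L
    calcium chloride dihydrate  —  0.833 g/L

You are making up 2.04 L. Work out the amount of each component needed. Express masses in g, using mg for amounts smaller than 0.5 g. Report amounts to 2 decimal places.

Working volume: 2.04 L.
boric acid: 25.3 mg/L × 2.04 L = 51.61 mg
arabinose: 12.8 g/L × 2.04 L = 26.11 g
galactose: 25.1 g/L × 2.04 L = 51.20 g
calcium chloride dihydrate: 0.833 g/L × 2.04 L = 1.70 g

boric acid 51.61 mg; arabinose 26.11 g; galactose 51.20 g; calcium chloride dihydrate 1.70 g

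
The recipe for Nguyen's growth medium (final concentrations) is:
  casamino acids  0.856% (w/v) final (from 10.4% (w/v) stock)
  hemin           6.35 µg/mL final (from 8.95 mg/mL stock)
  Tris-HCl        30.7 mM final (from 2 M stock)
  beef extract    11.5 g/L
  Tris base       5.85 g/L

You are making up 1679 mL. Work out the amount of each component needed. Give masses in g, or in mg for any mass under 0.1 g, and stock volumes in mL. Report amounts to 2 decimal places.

casamino acids 138.19 mL; hemin 1.19 mL; Tris-HCl 25.77 mL; beef extract 19.31 g; Tris base 9.82 g

Scale factor relative to 1 L: 1.679.
casamino acids: C1V1 = C2V2 → 0.856% ÷ 10.4% × 1679 mL = 138.19 mL
hemin: dilute stock: 6.35 µg/mL × 1679 mL ÷ 8950 µg/mL = 1.19 mL
Tris-HCl: dilute stock: 30.7 mM × 1679 mL ÷ 2000 mM = 25.77 mL
beef extract: 11.5 g/L × 1.679 L = 19.31 g
Tris base: 5.85 g/L × 1.679 L = 9.82 g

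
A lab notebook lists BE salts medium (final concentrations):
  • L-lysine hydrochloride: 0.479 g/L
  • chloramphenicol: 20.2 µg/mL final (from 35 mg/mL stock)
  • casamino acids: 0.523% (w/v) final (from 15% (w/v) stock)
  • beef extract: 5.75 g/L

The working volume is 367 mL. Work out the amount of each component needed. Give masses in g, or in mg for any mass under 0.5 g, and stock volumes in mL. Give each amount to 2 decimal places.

L-lysine hydrochloride 175.79 mg; chloramphenicol 0.21 mL; casamino acids 12.80 mL; beef extract 2.11 g

Scale factor relative to 1 L: 0.367.
L-lysine hydrochloride: 0.479 g/L × 0.367 L = 0.175793 g = 175.79 mg
chloramphenicol: V = C2·V2/C1 = 20.2 µg/mL × 367 mL ÷ 35000 µg/mL = 0.21 mL
casamino acids: C1V1 = C2V2 → 0.523% ÷ 15% × 367 mL = 12.80 mL
beef extract: 5.75 g/L × 0.367 L = 2.11 g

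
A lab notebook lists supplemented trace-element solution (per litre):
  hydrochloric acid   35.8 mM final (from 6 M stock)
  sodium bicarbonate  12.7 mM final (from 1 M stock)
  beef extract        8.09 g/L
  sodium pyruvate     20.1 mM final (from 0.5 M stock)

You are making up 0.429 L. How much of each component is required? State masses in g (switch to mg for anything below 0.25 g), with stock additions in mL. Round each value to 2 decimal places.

Scale factor relative to 1 L: 0.429.
hydrochloric acid: dilute stock: 35.8 mM × 429 mL ÷ 6000 mM = 2.56 mL
sodium bicarbonate: V = C2·V2/C1 = 12.7 mM × 429 mL ÷ 1000 mM = 5.45 mL
beef extract: 8.09 g/L × 0.429 L = 3.47 g
sodium pyruvate: V = C2·V2/C1 = 20.1 mM × 429 mL ÷ 500 mM = 17.25 mL

hydrochloric acid 2.56 mL; sodium bicarbonate 5.45 mL; beef extract 3.47 g; sodium pyruvate 17.25 mL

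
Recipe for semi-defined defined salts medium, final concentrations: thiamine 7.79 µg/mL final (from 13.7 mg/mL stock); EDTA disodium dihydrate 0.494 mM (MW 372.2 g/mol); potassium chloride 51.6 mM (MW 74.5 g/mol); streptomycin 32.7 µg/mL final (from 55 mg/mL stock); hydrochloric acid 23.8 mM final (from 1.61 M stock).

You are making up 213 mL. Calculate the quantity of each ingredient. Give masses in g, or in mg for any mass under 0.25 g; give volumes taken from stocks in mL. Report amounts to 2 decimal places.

Target volume = 213 mL = 0.213 L.
thiamine: dilute stock: 7.79 µg/mL × 213 mL ÷ 13700 µg/mL = 0.12 mL
EDTA disodium dihydrate: 0.494 mmol/L × 372.2 mg/mmol × 0.213 L = 39.16 mg
potassium chloride: 51.6 mmol/L × 74.5 g/mol × 0.213 L ÷ 1000 = 0.82 g
streptomycin: dilute stock: 32.7 µg/mL × 213 mL ÷ 55000 µg/mL = 0.13 mL
hydrochloric acid: V = C2·V2/C1 = 23.8 mM × 213 mL ÷ 1610 mM = 3.15 mL

thiamine 0.12 mL; EDTA disodium dihydrate 39.16 mg; potassium chloride 0.82 g; streptomycin 0.13 mL; hydrochloric acid 3.15 mL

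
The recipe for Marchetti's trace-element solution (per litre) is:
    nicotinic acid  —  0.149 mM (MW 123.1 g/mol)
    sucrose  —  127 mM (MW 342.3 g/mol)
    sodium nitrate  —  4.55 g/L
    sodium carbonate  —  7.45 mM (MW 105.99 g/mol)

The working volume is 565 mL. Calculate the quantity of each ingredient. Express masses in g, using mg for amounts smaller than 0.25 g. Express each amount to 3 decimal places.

nicotinic acid 10.363 mg; sucrose 24.562 g; sodium nitrate 2.571 g; sodium carbonate 0.446 g

Scale factor relative to 1 L: 0.565.
nicotinic acid: 0.149 mmol/L × 123.1 mg/mmol × 0.565 L = 10.363 mg
sucrose: 127 mmol/L × 342.3 g/mol × 0.565 L ÷ 1000 = 24.562 g
sodium nitrate: 4.55 g/L × 0.565 L = 2.571 g
sodium carbonate: 7.45 mmol/L × 105.99 g/mol × 0.565 L ÷ 1000 = 0.446 g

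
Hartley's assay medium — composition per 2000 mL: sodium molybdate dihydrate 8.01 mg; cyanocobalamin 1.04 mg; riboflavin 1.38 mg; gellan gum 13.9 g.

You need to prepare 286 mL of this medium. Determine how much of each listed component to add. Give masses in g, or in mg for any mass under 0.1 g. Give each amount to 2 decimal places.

Ratio of target to recipe volume: 286 / 2000 = 0.143.
sodium molybdate dihydrate: 8.01 mg × (286 mL / 2000 mL) = 1.15 mg
cyanocobalamin: 1.04 mg × (286 mL / 2000 mL) = 0.15 mg
riboflavin: 1.38 mg × (286 mL / 2000 mL) = 0.20 mg
gellan gum: 13.9 g × (286 mL / 2000 mL) = 1.99 g

sodium molybdate dihydrate 1.15 mg; cyanocobalamin 0.15 mg; riboflavin 0.20 mg; gellan gum 1.99 g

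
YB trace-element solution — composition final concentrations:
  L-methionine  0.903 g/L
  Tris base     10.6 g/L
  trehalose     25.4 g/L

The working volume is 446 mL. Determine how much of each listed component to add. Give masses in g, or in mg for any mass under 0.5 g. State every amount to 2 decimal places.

Target volume = 446 mL = 0.446 L.
L-methionine: 0.903 g/L × 0.446 L = 0.402738 g = 402.74 mg
Tris base: 10.6 g/L × 0.446 L = 4.73 g
trehalose: 25.4 g/L × 0.446 L = 11.33 g

L-methionine 402.74 mg; Tris base 4.73 g; trehalose 11.33 g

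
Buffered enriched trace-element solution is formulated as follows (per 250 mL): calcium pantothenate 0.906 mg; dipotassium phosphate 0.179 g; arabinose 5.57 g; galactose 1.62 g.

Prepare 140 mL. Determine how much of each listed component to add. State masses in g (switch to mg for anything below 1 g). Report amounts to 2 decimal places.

calcium pantothenate 0.51 mg; dipotassium phosphate 100.24 mg; arabinose 3.12 g; galactose 907.20 mg

Ratio of target to recipe volume: 140 / 250 = 0.56.
calcium pantothenate: 0.906 mg × (140 mL / 250 mL) = 0.51 mg
dipotassium phosphate: 0.179 g × (140 mL / 250 mL) = 0.10024 g = 100.24 mg
arabinose: 5.57 g × (140 mL / 250 mL) = 3.12 g
galactose: 1.62 g × (140 mL / 250 mL) = 0.9072 g = 907.20 mg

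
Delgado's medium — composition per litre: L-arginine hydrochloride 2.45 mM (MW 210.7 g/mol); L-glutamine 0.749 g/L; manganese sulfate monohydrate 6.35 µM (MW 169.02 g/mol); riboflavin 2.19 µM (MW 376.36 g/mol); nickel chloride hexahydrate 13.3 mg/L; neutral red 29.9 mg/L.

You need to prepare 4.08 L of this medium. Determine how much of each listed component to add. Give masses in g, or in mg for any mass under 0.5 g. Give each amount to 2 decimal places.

L-arginine hydrochloride 2.11 g; L-glutamine 3.06 g; manganese sulfate monohydrate 4.38 mg; riboflavin 3.36 mg; nickel chloride hexahydrate 54.26 mg; neutral red 121.99 mg

Working volume: 4.08 L.
L-arginine hydrochloride: 2.45 mmol/L × 210.7 g/mol × 4.08 L ÷ 1000 = 2.11 g
L-glutamine: 0.749 g/L × 4.08 L = 3.06 g
manganese sulfate monohydrate: 6.35 µmol/L × 169.02 g/mol × 4.08 L ÷ 1000 = 4.38 mg
riboflavin: 2.19 µmol/L × 376.36 g/mol × 4.08 L ÷ 1000 = 3.36 mg
nickel chloride hexahydrate: 13.3 mg/L × 4.08 L = 54.26 mg
neutral red: 29.9 mg/L × 4.08 L = 121.99 mg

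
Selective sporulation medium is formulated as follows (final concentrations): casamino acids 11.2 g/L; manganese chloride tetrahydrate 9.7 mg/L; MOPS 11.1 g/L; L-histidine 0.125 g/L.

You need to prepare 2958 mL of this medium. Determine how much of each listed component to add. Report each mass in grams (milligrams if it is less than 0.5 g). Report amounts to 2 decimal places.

Working volume: 2958 mL = 2.958 L.
casamino acids: 11.2 g/L × 2.958 L = 33.13 g
manganese chloride tetrahydrate: 9.7 mg/L × 2.958 L = 28.69 mg
MOPS: 11.1 g/L × 2.958 L = 32.83 g
L-histidine: 0.125 g/L × 2.958 L = 0.36975 g = 369.75 mg

casamino acids 33.13 g; manganese chloride tetrahydrate 28.69 mg; MOPS 32.83 g; L-histidine 369.75 mg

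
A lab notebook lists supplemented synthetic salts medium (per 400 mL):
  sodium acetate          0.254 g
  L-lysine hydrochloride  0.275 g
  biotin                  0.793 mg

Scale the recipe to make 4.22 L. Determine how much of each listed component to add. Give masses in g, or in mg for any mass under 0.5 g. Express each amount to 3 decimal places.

sodium acetate 2.680 g; L-lysine hydrochloride 2.901 g; biotin 8.366 mg

Ratio of target to recipe volume: 4220 / 400 = 10.55.
sodium acetate: 0.254 g × (4220 mL / 400 mL) = 2.680 g
L-lysine hydrochloride: 0.275 g × (4220 mL / 400 mL) = 2.901 g
biotin: 0.793 mg × (4220 mL / 400 mL) = 8.366 mg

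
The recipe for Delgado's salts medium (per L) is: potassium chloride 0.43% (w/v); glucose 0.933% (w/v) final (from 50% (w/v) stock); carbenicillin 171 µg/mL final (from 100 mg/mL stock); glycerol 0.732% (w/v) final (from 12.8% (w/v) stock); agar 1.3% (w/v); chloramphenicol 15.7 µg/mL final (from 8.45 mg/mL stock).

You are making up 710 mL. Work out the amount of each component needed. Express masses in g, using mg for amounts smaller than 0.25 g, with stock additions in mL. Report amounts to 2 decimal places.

Scale factor relative to 1 L: 0.71.
potassium chloride: 0.43 g per 100 mL × 710 mL ÷ 100 = 3.05 g
glucose: V = C2·V2/C1 = 0.933% ÷ 50% × 710 mL = 13.25 mL
carbenicillin: dilute stock: 171 µg/mL × 710 mL ÷ 100000 µg/mL = 1.21 mL
glycerol: C1V1 = C2V2 → 0.732% ÷ 12.8% × 710 mL = 40.60 mL
agar: 1.3 g per 100 mL × 710 mL ÷ 100 = 9.23 g
chloramphenicol: C1V1 = C2V2 → 15.7 µg/mL × 710 mL ÷ 8450 µg/mL = 1.32 mL

potassium chloride 3.05 g; glucose 13.25 mL; carbenicillin 1.21 mL; glycerol 40.60 mL; agar 9.23 g; chloramphenicol 1.32 mL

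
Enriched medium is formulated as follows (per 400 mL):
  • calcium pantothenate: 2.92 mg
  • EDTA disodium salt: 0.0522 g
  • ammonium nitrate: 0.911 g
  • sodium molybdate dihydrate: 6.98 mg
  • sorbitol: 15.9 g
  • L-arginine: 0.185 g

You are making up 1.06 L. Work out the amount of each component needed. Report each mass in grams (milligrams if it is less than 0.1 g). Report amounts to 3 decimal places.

Scale factor = 1060 mL / 400 mL = 2.65.
calcium pantothenate: 2.92 mg × (1060 mL / 400 mL) = 7.738 mg
EDTA disodium salt: 0.0522 g × (1060 mL / 400 mL) = 0.138 g
ammonium nitrate: 0.911 g × (1060 mL / 400 mL) = 2.414 g
sodium molybdate dihydrate: 6.98 mg × (1060 mL / 400 mL) = 18.497 mg
sorbitol: 15.9 g × (1060 mL / 400 mL) = 42.135 g
L-arginine: 0.185 g × (1060 mL / 400 mL) = 0.490 g

calcium pantothenate 7.738 mg; EDTA disodium salt 0.138 g; ammonium nitrate 2.414 g; sodium molybdate dihydrate 18.497 mg; sorbitol 42.135 g; L-arginine 0.490 g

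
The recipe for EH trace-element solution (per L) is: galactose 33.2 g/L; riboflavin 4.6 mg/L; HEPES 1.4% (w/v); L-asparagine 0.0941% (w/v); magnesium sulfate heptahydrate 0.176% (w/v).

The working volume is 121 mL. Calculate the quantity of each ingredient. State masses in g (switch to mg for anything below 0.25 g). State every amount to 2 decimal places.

Working volume: 121 mL = 0.121 L.
galactose: 33.2 g/L × 0.121 L = 4.02 g
riboflavin: 4.6 mg/L × 0.121 L = 0.56 mg
HEPES: 1.4% w/v = 14 g/L → 14 × 0.121 L = 1.69 g
L-asparagine: 0.0941% w/v = 0.941 g/L → 0.941 × 0.121 L = 0.113861 g = 113.86 mg
magnesium sulfate heptahydrate: 0.176% w/v = 1.76 g/L → 1.76 × 0.121 L = 0.21296 g = 212.96 mg

galactose 4.02 g; riboflavin 0.56 mg; HEPES 1.69 g; L-asparagine 113.86 mg; magnesium sulfate heptahydrate 212.96 mg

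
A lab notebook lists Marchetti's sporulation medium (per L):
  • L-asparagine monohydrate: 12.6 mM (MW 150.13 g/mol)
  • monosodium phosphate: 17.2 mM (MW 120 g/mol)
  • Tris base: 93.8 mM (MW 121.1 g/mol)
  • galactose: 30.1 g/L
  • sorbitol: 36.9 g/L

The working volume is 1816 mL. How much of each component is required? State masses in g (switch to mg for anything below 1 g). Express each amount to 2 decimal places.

L-asparagine monohydrate 3.44 g; monosodium phosphate 3.75 g; Tris base 20.63 g; galactose 54.66 g; sorbitol 67.01 g

Target volume = 1816 mL = 1.816 L.
L-asparagine monohydrate: 12.6 mmol/L × 150.13 g/mol × 1.816 L ÷ 1000 = 3.44 g
monosodium phosphate: 17.2 mmol/L × 120 g/mol × 1.816 L ÷ 1000 = 3.75 g
Tris base: 93.8 mmol/L × 121.1 g/mol × 1.816 L ÷ 1000 = 20.63 g
galactose: 30.1 g/L × 1.816 L = 54.66 g
sorbitol: 36.9 g/L × 1.816 L = 67.01 g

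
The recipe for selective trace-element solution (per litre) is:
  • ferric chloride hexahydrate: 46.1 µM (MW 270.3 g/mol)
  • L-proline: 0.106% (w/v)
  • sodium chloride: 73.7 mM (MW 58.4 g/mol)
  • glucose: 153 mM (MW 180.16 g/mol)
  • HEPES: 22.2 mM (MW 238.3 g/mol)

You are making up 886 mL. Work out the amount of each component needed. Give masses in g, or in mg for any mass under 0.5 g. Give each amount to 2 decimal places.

ferric chloride hexahydrate 11.04 mg; L-proline 0.94 g; sodium chloride 3.81 g; glucose 24.42 g; HEPES 4.69 g

Scale factor relative to 1 L: 0.886.
ferric chloride hexahydrate: 46.1 µmol/L × 270.3 g/mol × 0.886 L ÷ 1000 = 11.04 mg
L-proline: 0.106 g per 100 mL × 886 mL ÷ 100 = 0.94 g
sodium chloride: 73.7 mmol/L × 58.4 g/mol × 0.886 L ÷ 1000 = 3.81 g
glucose: 153 mmol/L × 180.16 g/mol × 0.886 L ÷ 1000 = 24.42 g
HEPES: 22.2 mmol/L × 238.3 g/mol × 0.886 L ÷ 1000 = 4.69 g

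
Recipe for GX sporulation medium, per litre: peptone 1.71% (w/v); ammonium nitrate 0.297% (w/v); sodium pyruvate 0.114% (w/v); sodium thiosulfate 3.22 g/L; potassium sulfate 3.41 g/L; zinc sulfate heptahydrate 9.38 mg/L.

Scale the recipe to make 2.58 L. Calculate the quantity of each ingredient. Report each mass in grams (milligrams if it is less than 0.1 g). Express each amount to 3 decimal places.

Scale factor relative to 1 L: 2.58.
peptone: 1.71 g per 100 mL × 2580 mL ÷ 100 = 44.118 g
ammonium nitrate: 0.297% w/v = 2.97 g/L → 2.97 × 2.58 L = 7.663 g
sodium pyruvate: 0.114 g per 100 mL × 2580 mL ÷ 100 = 2.941 g
sodium thiosulfate: 3.22 g/L × 2.58 L = 8.308 g
potassium sulfate: 3.41 g/L × 2.58 L = 8.798 g
zinc sulfate heptahydrate: 9.38 mg/L × 2.58 L = 24.200 mg

peptone 44.118 g; ammonium nitrate 7.663 g; sodium pyruvate 2.941 g; sodium thiosulfate 8.308 g; potassium sulfate 8.798 g; zinc sulfate heptahydrate 24.200 mg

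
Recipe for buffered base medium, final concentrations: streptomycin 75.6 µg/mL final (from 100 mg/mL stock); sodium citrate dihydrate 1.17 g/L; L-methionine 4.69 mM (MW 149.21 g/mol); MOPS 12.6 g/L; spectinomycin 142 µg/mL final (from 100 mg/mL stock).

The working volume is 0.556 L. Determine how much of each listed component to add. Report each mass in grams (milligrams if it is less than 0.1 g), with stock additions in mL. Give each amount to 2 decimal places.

Working volume: 0.556 L.
streptomycin: dilute stock: 75.6 µg/mL × 556 mL ÷ 100000 µg/mL = 0.42 mL
sodium citrate dihydrate: 1.17 g/L × 0.556 L = 0.65 g
L-methionine: 4.69 mmol/L × 149.21 g/mol × 0.556 L ÷ 1000 = 0.39 g
MOPS: 12.6 g/L × 0.556 L = 7.01 g
spectinomycin: C1V1 = C2V2 → 142 µg/mL × 556 mL ÷ 100000 µg/mL = 0.79 mL

streptomycin 0.42 mL; sodium citrate dihydrate 0.65 g; L-methionine 0.39 g; MOPS 7.01 g; spectinomycin 0.79 mL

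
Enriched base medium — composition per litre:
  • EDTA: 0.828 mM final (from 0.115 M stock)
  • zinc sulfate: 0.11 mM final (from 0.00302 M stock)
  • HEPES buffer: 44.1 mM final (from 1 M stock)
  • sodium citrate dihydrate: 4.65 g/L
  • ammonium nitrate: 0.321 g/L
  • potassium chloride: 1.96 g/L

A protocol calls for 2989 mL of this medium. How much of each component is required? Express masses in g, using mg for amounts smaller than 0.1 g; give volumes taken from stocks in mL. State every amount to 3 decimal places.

EDTA 21.521 mL; zinc sulfate 108.871 mL; HEPES buffer 131.815 mL; sodium citrate dihydrate 13.899 g; ammonium nitrate 0.959 g; potassium chloride 5.858 g

Scale factor relative to 1 L: 2.989.
EDTA: dilute stock: 0.828 mM × 2989 mL ÷ 115 mM = 21.521 mL
zinc sulfate: dilute stock: 0.11 mM × 2989 mL ÷ 3.02 mM = 108.871 mL
HEPES buffer: dilute stock: 44.1 mM × 2989 mL ÷ 1000 mM = 131.815 mL
sodium citrate dihydrate: 4.65 g/L × 2.989 L = 13.899 g
ammonium nitrate: 0.321 g/L × 2.989 L = 0.959 g
potassium chloride: 1.96 g/L × 2.989 L = 5.858 g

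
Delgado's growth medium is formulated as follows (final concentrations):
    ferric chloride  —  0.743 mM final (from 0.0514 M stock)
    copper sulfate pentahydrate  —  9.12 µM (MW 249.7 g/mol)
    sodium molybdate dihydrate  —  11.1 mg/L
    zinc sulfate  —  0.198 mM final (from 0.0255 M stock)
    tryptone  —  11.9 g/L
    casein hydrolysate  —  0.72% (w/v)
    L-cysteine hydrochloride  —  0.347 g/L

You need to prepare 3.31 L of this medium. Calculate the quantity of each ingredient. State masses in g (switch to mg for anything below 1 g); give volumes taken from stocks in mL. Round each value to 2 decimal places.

Working volume: 3.31 L.
ferric chloride: dilute stock: 0.743 mM × 3310 mL ÷ 51.4 mM = 47.85 mL
copper sulfate pentahydrate: 9.12 µmol/L × 249.7 g/mol × 3.31 L ÷ 1000 = 7.54 mg
sodium molybdate dihydrate: 11.1 mg/L × 3.31 L = 36.74 mg
zinc sulfate: C1V1 = C2V2 → 0.198 mM × 3310 mL ÷ 25.5 mM = 25.70 mL
tryptone: 11.9 g/L × 3.31 L = 39.39 g
casein hydrolysate: 0.72 g per 100 mL × 3310 mL ÷ 100 = 23.83 g
L-cysteine hydrochloride: 0.347 g/L × 3.31 L = 1.15 g

ferric chloride 47.85 mL; copper sulfate pentahydrate 7.54 mg; sodium molybdate dihydrate 36.74 mg; zinc sulfate 25.70 mL; tryptone 39.39 g; casein hydrolysate 23.83 g; L-cysteine hydrochloride 1.15 g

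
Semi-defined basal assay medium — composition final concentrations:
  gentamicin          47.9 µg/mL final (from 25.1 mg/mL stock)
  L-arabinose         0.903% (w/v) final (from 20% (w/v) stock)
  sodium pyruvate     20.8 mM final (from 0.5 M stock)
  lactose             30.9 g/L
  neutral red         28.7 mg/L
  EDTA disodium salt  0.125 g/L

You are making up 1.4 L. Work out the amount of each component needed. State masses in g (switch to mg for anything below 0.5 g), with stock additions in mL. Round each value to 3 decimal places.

Scale factor relative to 1 L: 1.4.
gentamicin: dilute stock: 47.9 µg/mL × 1400 mL ÷ 25100 µg/mL = 2.672 mL
L-arabinose: V = C2·V2/C1 = 0.903% ÷ 20% × 1400 mL = 63.210 mL
sodium pyruvate: C1V1 = C2V2 → 20.8 mM × 1400 mL ÷ 500 mM = 58.240 mL
lactose: 30.9 g/L × 1.4 L = 43.260 g
neutral red: 28.7 mg/L × 1.4 L = 40.180 mg
EDTA disodium salt: 0.125 g/L × 1.4 L = 0.175 g = 175.000 mg

gentamicin 2.672 mL; L-arabinose 63.210 mL; sodium pyruvate 58.240 mL; lactose 43.260 g; neutral red 40.180 mg; EDTA disodium salt 175.000 mg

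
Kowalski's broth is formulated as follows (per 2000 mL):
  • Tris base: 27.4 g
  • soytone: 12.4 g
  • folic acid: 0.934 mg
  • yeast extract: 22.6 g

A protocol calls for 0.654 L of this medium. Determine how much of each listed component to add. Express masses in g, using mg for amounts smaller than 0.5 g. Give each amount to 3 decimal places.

Tris base 8.960 g; soytone 4.055 g; folic acid 0.305 mg; yeast extract 7.390 g

Ratio of target to recipe volume: 654 / 2000 = 0.327.
Tris base: 27.4 g × (654 mL / 2000 mL) = 8.960 g
soytone: 12.4 g × (654 mL / 2000 mL) = 4.055 g
folic acid: 0.934 mg × (654 mL / 2000 mL) = 0.305 mg
yeast extract: 22.6 g × (654 mL / 2000 mL) = 7.390 g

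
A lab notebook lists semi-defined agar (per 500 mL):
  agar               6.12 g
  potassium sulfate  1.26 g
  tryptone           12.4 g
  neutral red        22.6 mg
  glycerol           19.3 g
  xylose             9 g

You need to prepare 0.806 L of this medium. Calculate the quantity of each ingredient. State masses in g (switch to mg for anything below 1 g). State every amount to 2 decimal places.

Ratio of target to recipe volume: 806 / 500 = 1.612.
agar: 6.12 g × (806 mL / 500 mL) = 9.87 g
potassium sulfate: 1.26 g × (806 mL / 500 mL) = 2.03 g
tryptone: 12.4 g × (806 mL / 500 mL) = 19.99 g
neutral red: 22.6 mg × (806 mL / 500 mL) = 36.43 mg
glycerol: 19.3 g × (806 mL / 500 mL) = 31.11 g
xylose: 9 g × (806 mL / 500 mL) = 14.51 g

agar 9.87 g; potassium sulfate 2.03 g; tryptone 19.99 g; neutral red 36.43 mg; glycerol 31.11 g; xylose 14.51 g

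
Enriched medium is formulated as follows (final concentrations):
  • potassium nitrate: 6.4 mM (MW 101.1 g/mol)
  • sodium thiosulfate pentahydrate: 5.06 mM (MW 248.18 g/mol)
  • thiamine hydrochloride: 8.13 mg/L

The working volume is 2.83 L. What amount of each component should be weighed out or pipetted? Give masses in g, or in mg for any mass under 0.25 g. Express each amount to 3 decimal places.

Working volume: 2.83 L.
potassium nitrate: 6.4 mmol/L × 101.1 g/mol × 2.83 L ÷ 1000 = 1.831 g
sodium thiosulfate pentahydrate: 5.06 mmol/L × 248.18 g/mol × 2.83 L ÷ 1000 = 3.554 g
thiamine hydrochloride: 8.13 mg/L × 2.83 L = 23.008 mg

potassium nitrate 1.831 g; sodium thiosulfate pentahydrate 3.554 g; thiamine hydrochloride 23.008 mg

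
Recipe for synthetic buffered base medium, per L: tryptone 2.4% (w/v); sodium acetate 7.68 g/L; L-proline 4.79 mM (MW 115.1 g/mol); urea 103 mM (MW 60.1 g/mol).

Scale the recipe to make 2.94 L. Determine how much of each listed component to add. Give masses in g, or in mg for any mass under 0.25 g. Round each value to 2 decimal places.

Working volume: 2.94 L.
tryptone: 2.4 g per 100 mL × 2940 mL ÷ 100 = 70.56 g
sodium acetate: 7.68 g/L × 2.94 L = 22.58 g
L-proline: 4.79 mmol/L × 115.1 g/mol × 2.94 L ÷ 1000 = 1.62 g
urea: 103 mmol/L × 60.1 g/mol × 2.94 L ÷ 1000 = 18.20 g

tryptone 70.56 g; sodium acetate 22.58 g; L-proline 1.62 g; urea 18.20 g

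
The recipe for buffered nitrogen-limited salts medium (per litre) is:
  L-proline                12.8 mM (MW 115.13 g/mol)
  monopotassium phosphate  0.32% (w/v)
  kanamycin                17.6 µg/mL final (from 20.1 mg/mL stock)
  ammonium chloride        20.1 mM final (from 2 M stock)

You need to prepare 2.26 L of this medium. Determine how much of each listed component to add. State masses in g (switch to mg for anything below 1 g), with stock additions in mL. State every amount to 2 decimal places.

Scale factor relative to 1 L: 2.26.
L-proline: 12.8 mmol/L × 115.13 g/mol × 2.26 L ÷ 1000 = 3.33 g
monopotassium phosphate: 0.32% w/v = 3.2 g/L → 3.2 × 2.26 L = 7.23 g
kanamycin: dilute stock: 17.6 µg/mL × 2260 mL ÷ 20100 µg/mL = 1.98 mL
ammonium chloride: dilute stock: 20.1 mM × 2260 mL ÷ 2000 mM = 22.71 mL

L-proline 3.33 g; monopotassium phosphate 7.23 g; kanamycin 1.98 mL; ammonium chloride 22.71 mL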